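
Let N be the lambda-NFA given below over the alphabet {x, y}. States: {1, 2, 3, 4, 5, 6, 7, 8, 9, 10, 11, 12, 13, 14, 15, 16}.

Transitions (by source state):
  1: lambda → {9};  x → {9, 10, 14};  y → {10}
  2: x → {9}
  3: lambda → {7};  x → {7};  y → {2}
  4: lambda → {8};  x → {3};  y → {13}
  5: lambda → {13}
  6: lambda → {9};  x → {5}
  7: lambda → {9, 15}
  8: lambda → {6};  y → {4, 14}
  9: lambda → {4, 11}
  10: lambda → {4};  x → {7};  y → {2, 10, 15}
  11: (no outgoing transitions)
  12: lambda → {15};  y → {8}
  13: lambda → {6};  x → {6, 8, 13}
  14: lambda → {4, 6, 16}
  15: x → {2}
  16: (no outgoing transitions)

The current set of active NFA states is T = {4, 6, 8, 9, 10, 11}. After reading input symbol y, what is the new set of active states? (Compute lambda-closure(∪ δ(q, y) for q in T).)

4 on y → {13}.
8 on y → {4, 14}.
10 on y → {2, 10, 15}.
No y-transition from 6, 9, 11.
Union after reading y: {2, 4, 10, 13, 14, 15}.
Now take the lambda-closure:
From 4 via lambda: add 8.
From 13 via lambda: add 6.
From 14 via lambda: add 16.
From 6 via lambda: add 9.
From 9 via lambda: add 11.
No new states can be added; the closed set is {2, 4, 6, 8, 9, 10, 11, 13, 14, 15, 16}.

{2, 4, 6, 8, 9, 10, 11, 13, 14, 15, 16}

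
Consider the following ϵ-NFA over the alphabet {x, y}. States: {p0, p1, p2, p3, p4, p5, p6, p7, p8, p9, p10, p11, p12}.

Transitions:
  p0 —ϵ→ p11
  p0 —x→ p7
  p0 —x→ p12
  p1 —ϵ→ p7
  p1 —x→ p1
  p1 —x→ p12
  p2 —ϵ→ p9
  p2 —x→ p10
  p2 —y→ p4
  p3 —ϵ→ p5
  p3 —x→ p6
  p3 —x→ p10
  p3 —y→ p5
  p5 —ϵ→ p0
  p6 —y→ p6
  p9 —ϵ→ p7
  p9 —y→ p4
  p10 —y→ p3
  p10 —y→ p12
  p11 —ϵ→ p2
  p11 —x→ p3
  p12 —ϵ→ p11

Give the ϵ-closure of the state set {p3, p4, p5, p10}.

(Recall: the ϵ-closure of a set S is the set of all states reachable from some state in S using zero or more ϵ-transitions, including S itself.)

Start with {p3, p4, p5, p10}.
From p5 via ϵ: add p0.
From p0 via ϵ: add p11.
From p11 via ϵ: add p2.
From p2 via ϵ: add p9.
From p9 via ϵ: add p7.
No new states can be added; the closed set is {p0, p2, p3, p4, p5, p7, p9, p10, p11}.

{p0, p2, p3, p4, p5, p7, p9, p10, p11}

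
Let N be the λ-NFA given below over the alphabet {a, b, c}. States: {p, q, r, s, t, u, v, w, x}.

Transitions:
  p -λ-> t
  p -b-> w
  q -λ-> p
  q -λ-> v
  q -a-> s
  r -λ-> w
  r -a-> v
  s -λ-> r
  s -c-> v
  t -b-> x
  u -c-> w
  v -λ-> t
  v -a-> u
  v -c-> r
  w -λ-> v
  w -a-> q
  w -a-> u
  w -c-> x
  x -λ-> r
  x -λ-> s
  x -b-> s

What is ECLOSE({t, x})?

Start with {t, x}.
From x via λ: add r, s.
From r via λ: add w.
From w via λ: add v.
No new states can be added; the closed set is {r, s, t, v, w, x}.

{r, s, t, v, w, x}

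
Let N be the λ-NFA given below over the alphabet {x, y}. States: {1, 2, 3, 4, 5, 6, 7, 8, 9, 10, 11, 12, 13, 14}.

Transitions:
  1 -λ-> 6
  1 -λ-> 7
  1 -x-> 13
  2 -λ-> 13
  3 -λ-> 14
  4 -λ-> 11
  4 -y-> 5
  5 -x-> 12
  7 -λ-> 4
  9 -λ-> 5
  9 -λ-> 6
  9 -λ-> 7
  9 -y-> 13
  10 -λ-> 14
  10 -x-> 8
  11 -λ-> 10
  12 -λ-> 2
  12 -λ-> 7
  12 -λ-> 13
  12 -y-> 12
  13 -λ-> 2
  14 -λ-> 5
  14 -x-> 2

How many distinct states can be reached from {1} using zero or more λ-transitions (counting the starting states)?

8

Start with {1}.
From 1 via λ: add 6, 7.
From 7 via λ: add 4.
From 4 via λ: add 11.
From 11 via λ: add 10.
From 10 via λ: add 14.
From 14 via λ: add 5.
λ-closure = {1, 4, 5, 6, 7, 10, 11, 14}, which has 8 states.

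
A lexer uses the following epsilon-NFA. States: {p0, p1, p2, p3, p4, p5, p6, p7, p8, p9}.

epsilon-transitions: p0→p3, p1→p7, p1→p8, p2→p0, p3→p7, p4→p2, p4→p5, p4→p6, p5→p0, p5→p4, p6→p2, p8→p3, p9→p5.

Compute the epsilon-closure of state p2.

{p0, p2, p3, p7}

Start with {p2}.
From p2 via epsilon: add p0.
From p0 via epsilon: add p3.
From p3 via epsilon: add p7.
No new states can be added; the closed set is {p0, p2, p3, p7}.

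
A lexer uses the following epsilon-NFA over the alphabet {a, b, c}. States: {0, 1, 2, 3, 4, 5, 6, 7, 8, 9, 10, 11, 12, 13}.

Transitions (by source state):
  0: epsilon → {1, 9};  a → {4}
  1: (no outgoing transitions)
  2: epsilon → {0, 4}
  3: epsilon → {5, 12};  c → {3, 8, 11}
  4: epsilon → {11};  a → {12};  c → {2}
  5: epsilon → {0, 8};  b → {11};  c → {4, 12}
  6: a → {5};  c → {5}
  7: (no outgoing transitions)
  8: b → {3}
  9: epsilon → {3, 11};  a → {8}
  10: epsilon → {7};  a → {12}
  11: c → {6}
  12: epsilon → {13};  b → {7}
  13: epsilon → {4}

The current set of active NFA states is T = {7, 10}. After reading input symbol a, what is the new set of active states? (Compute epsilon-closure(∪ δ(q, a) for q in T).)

{4, 11, 12, 13}

10 on a → {12}.
No a-transition from 7.
Union after reading a: {12}.
Now take the epsilon-closure:
From 12 via epsilon: add 13.
From 13 via epsilon: add 4.
From 4 via epsilon: add 11.
No new states can be added; the closed set is {4, 11, 12, 13}.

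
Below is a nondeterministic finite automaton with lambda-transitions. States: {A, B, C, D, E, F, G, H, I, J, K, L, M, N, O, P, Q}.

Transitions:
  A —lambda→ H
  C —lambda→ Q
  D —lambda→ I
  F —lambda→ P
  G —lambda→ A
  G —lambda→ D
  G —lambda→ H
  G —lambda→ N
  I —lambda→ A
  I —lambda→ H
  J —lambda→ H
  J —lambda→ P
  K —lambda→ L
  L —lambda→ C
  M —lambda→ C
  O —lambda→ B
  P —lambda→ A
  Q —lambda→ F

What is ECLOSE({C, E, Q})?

{A, C, E, F, H, P, Q}

Start with {C, E, Q}.
From Q via lambda: add F.
From F via lambda: add P.
From P via lambda: add A.
From A via lambda: add H.
No new states can be added; the closed set is {A, C, E, F, H, P, Q}.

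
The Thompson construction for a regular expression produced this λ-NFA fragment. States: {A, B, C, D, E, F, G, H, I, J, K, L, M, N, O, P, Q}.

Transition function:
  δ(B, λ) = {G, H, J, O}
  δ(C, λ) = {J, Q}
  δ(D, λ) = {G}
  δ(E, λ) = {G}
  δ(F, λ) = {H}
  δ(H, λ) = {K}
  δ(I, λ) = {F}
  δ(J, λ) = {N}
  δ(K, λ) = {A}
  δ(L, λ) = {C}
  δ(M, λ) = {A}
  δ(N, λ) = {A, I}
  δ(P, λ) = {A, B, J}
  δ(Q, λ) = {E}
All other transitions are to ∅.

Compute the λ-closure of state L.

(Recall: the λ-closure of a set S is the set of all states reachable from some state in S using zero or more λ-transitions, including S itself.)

Start with {L}.
From L via λ: add C.
From C via λ: add J, Q.
From J via λ: add N.
From Q via λ: add E.
From E via λ: add G.
From N via λ: add A, I.
From I via λ: add F.
From F via λ: add H.
From H via λ: add K.
No new states can be added; the closed set is {A, C, E, F, G, H, I, J, K, L, N, Q}.

{A, C, E, F, G, H, I, J, K, L, N, Q}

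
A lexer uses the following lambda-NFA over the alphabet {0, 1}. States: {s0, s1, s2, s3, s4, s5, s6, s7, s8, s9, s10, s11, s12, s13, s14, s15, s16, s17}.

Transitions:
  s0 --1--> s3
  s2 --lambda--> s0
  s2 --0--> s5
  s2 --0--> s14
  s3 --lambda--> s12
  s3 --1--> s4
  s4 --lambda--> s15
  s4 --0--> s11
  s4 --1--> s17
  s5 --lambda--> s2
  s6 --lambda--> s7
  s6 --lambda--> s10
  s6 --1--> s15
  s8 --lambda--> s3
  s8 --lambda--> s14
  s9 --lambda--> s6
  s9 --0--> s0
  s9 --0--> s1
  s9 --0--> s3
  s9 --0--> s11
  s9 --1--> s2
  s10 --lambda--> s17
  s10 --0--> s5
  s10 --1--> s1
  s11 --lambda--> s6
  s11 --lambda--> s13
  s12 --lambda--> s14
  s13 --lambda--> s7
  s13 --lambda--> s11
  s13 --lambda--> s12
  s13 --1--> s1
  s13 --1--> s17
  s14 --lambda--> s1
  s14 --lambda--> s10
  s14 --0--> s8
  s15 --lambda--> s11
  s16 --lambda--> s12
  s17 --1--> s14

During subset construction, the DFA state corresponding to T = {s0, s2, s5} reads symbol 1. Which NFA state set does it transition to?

{s1, s3, s10, s12, s14, s17}

s0 on 1 → {s3}.
No 1-transition from s2, s5.
Union after reading 1: {s3}.
Now take the lambda-closure:
From s3 via lambda: add s12.
From s12 via lambda: add s14.
From s14 via lambda: add s1, s10.
From s10 via lambda: add s17.
No new states can be added; the closed set is {s1, s3, s10, s12, s14, s17}.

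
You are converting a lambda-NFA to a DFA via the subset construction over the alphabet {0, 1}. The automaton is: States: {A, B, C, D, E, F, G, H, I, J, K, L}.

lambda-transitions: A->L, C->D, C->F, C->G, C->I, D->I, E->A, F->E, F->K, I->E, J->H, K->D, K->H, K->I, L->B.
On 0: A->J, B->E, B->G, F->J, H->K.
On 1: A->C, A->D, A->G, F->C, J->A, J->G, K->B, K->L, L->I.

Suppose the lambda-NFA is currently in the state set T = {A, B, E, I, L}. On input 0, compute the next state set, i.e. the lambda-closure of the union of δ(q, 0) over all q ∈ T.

A on 0 → {J}.
B on 0 → {E, G}.
No 0-transition from E, I, L.
Union after reading 0: {E, G, J}.
Now take the lambda-closure:
From E via lambda: add A.
From J via lambda: add H.
From A via lambda: add L.
From L via lambda: add B.
No new states can be added; the closed set is {A, B, E, G, H, J, L}.

{A, B, E, G, H, J, L}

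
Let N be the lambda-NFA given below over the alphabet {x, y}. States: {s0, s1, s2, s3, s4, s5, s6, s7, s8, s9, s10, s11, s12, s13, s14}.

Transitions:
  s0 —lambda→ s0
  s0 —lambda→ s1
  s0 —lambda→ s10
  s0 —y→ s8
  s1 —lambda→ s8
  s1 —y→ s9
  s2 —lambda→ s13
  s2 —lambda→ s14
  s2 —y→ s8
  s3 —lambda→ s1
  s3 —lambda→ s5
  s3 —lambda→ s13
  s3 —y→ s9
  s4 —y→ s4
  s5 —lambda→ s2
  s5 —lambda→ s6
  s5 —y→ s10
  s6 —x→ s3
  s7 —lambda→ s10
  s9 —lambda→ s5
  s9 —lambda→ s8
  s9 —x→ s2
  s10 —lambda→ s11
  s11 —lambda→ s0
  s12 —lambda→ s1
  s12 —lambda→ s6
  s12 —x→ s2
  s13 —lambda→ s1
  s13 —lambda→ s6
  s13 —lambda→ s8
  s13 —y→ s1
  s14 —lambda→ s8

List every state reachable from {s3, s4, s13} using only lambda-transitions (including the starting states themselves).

{s1, s2, s3, s4, s5, s6, s8, s13, s14}

Start with {s3, s4, s13}.
From s3 via lambda: add s1, s5.
From s13 via lambda: add s6, s8.
From s5 via lambda: add s2.
From s2 via lambda: add s14.
No new states can be added; the closed set is {s1, s2, s3, s4, s5, s6, s8, s13, s14}.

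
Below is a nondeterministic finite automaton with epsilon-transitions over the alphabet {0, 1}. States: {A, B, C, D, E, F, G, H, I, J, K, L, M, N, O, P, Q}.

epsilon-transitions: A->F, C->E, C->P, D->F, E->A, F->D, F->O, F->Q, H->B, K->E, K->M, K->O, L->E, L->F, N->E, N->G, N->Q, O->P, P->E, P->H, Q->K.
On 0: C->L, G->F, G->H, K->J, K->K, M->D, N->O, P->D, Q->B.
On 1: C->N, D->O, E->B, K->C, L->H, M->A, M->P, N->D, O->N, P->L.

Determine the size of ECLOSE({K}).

11

Start with {K}.
From K via epsilon: add E, M, O.
From E via epsilon: add A.
From O via epsilon: add P.
From A via epsilon: add F.
From P via epsilon: add H.
From F via epsilon: add D, Q.
From H via epsilon: add B.
epsilon-closure = {A, B, D, E, F, H, K, M, O, P, Q}, which has 11 states.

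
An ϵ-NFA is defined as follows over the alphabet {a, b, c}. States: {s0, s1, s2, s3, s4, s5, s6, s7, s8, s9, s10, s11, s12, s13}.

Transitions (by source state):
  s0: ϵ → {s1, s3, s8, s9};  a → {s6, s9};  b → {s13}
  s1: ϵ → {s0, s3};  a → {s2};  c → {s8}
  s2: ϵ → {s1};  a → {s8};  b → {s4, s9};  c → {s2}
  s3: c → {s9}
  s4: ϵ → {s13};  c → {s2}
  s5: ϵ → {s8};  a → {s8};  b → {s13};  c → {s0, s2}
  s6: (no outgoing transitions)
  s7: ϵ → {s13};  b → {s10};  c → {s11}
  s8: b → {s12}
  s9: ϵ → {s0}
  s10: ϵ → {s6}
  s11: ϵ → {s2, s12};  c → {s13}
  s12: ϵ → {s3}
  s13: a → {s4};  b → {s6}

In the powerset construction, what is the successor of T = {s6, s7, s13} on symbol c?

s7 on c → {s11}.
No c-transition from s6, s13.
Union after reading c: {s11}.
Now take the ϵ-closure:
From s11 via ϵ: add s2, s12.
From s2 via ϵ: add s1.
From s12 via ϵ: add s3.
From s1 via ϵ: add s0.
From s0 via ϵ: add s8, s9.
No new states can be added; the closed set is {s0, s1, s2, s3, s8, s9, s11, s12}.

{s0, s1, s2, s3, s8, s9, s11, s12}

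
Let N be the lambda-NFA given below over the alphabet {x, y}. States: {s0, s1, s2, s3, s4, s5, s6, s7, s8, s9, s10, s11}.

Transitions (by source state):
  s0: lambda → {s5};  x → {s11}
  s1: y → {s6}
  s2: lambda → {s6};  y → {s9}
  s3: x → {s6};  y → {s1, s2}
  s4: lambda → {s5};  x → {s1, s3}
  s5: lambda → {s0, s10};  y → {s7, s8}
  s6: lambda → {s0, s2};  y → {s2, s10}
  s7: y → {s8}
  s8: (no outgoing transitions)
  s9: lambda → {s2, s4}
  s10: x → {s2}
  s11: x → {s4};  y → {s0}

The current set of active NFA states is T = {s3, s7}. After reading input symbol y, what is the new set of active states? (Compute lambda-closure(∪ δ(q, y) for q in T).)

s3 on y → {s1, s2}.
s7 on y → {s8}.
Union after reading y: {s1, s2, s8}.
Now take the lambda-closure:
From s2 via lambda: add s6.
From s6 via lambda: add s0.
From s0 via lambda: add s5.
From s5 via lambda: add s10.
No new states can be added; the closed set is {s0, s1, s2, s5, s6, s8, s10}.

{s0, s1, s2, s5, s6, s8, s10}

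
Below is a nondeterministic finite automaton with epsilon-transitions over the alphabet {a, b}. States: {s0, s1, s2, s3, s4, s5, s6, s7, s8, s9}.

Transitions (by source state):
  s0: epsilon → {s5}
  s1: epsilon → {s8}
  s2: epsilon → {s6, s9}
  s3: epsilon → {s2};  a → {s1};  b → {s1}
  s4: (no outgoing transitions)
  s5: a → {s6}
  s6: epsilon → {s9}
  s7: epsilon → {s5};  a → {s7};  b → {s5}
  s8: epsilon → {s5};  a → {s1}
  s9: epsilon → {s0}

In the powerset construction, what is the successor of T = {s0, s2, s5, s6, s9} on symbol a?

{s0, s5, s6, s9}

s5 on a → {s6}.
No a-transition from s0, s2, s6, s9.
Union after reading a: {s6}.
Now take the epsilon-closure:
From s6 via epsilon: add s9.
From s9 via epsilon: add s0.
From s0 via epsilon: add s5.
No new states can be added; the closed set is {s0, s5, s6, s9}.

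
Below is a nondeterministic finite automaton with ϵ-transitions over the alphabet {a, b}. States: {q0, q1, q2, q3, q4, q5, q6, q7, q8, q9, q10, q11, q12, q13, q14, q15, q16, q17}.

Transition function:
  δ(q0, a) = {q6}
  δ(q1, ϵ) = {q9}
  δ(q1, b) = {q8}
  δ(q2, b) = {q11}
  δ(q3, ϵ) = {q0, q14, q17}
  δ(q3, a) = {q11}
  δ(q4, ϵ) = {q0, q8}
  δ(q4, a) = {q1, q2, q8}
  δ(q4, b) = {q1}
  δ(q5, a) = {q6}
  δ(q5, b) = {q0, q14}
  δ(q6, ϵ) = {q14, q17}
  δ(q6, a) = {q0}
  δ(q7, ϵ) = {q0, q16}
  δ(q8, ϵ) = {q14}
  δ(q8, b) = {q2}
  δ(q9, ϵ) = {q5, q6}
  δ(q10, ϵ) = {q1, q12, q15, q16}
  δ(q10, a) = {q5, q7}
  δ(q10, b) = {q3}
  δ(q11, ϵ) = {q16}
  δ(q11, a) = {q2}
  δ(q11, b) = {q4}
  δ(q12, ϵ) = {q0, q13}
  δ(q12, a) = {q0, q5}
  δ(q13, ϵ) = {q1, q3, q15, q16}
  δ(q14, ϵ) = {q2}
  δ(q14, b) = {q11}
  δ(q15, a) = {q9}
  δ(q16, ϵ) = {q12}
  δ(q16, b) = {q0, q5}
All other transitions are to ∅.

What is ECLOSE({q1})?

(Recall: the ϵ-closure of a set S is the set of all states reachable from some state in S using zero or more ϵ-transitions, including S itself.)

Start with {q1}.
From q1 via ϵ: add q9.
From q9 via ϵ: add q5, q6.
From q6 via ϵ: add q14, q17.
From q14 via ϵ: add q2.
No new states can be added; the closed set is {q1, q2, q5, q6, q9, q14, q17}.

{q1, q2, q5, q6, q9, q14, q17}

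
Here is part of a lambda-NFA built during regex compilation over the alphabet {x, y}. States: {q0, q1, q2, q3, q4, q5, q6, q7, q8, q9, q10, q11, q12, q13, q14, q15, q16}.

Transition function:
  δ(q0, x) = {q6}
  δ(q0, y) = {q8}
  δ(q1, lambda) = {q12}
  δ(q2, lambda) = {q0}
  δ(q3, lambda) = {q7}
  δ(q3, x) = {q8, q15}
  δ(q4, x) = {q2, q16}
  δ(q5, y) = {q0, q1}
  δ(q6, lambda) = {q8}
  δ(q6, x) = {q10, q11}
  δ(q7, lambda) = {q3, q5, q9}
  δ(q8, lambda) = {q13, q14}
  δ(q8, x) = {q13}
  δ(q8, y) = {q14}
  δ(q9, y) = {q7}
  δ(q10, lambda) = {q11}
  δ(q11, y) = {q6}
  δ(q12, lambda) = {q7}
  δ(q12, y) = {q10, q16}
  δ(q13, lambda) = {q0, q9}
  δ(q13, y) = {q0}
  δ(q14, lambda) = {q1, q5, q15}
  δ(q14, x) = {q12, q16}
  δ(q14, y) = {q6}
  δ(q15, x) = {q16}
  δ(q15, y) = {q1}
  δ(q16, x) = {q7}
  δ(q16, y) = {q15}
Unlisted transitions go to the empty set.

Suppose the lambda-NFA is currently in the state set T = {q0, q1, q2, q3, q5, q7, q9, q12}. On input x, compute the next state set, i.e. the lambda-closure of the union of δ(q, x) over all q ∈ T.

{q0, q1, q3, q5, q6, q7, q8, q9, q12, q13, q14, q15}

q0 on x → {q6}.
q3 on x → {q8, q15}.
No x-transition from q1, q2, q5, q7, q9, q12.
Union after reading x: {q6, q8, q15}.
Now take the lambda-closure:
From q8 via lambda: add q13, q14.
From q13 via lambda: add q0, q9.
From q14 via lambda: add q1, q5.
From q1 via lambda: add q12.
From q12 via lambda: add q7.
From q7 via lambda: add q3.
No new states can be added; the closed set is {q0, q1, q3, q5, q6, q7, q8, q9, q12, q13, q14, q15}.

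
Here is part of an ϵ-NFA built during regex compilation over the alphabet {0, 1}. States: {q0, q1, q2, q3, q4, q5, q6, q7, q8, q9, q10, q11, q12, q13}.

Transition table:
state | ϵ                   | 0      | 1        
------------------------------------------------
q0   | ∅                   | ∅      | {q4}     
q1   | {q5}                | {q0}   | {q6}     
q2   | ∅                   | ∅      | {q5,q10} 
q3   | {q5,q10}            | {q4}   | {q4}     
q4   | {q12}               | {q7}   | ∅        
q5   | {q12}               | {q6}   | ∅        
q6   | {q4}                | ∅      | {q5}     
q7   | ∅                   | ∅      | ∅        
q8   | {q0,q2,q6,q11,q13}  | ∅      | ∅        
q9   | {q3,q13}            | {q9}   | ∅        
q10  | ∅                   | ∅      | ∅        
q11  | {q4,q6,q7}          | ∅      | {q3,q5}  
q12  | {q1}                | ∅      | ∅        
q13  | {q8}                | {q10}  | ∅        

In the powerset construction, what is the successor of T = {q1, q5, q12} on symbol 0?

q1 on 0 → {q0}.
q5 on 0 → {q6}.
No 0-transition from q12.
Union after reading 0: {q0, q6}.
Now take the ϵ-closure:
From q6 via ϵ: add q4.
From q4 via ϵ: add q12.
From q12 via ϵ: add q1.
From q1 via ϵ: add q5.
No new states can be added; the closed set is {q0, q1, q4, q5, q6, q12}.

{q0, q1, q4, q5, q6, q12}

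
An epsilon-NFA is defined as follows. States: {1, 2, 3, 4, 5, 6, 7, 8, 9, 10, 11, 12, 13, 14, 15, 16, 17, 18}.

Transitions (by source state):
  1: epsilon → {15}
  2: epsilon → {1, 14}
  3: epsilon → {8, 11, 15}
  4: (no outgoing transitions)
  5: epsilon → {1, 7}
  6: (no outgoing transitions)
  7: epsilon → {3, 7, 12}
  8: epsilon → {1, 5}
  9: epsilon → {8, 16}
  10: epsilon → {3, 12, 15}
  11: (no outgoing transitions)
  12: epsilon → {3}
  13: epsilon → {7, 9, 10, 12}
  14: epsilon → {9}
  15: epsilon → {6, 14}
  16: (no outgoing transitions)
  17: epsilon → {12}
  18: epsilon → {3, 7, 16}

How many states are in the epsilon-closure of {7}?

12

Start with {7}.
From 7 via epsilon: add 3, 12.
From 3 via epsilon: add 8, 11, 15.
From 8 via epsilon: add 1, 5.
From 15 via epsilon: add 6, 14.
From 14 via epsilon: add 9.
From 9 via epsilon: add 16.
epsilon-closure = {1, 3, 5, 6, 7, 8, 9, 11, 12, 14, 15, 16}, which has 12 states.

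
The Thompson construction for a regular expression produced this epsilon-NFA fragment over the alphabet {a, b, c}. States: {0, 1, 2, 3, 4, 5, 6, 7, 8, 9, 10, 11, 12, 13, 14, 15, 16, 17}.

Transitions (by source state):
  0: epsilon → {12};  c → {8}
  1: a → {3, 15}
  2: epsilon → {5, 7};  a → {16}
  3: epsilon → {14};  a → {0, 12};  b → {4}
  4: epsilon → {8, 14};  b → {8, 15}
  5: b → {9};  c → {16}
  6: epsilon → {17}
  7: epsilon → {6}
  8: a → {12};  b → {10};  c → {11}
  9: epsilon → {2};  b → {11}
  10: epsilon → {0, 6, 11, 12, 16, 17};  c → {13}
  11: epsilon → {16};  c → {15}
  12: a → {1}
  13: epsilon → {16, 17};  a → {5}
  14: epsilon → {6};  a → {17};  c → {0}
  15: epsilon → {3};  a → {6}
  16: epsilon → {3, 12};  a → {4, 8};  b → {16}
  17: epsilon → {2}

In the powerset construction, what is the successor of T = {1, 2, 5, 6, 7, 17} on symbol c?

5 on c → {16}.
No c-transition from 1, 2, 6, 7, 17.
Union after reading c: {16}.
Now take the epsilon-closure:
From 16 via epsilon: add 3, 12.
From 3 via epsilon: add 14.
From 14 via epsilon: add 6.
From 6 via epsilon: add 17.
From 17 via epsilon: add 2.
From 2 via epsilon: add 5, 7.
No new states can be added; the closed set is {2, 3, 5, 6, 7, 12, 14, 16, 17}.

{2, 3, 5, 6, 7, 12, 14, 16, 17}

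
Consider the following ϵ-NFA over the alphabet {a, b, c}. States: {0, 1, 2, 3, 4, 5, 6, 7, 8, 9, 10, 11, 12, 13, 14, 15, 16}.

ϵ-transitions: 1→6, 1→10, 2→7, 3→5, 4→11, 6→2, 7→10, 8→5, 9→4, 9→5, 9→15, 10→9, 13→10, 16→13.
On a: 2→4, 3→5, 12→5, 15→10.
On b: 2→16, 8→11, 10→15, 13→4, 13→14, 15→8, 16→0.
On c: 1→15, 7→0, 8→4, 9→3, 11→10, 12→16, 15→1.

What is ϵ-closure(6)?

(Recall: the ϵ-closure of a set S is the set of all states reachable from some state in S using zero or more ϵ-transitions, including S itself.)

Start with {6}.
From 6 via ϵ: add 2.
From 2 via ϵ: add 7.
From 7 via ϵ: add 10.
From 10 via ϵ: add 9.
From 9 via ϵ: add 4, 5, 15.
From 4 via ϵ: add 11.
No new states can be added; the closed set is {2, 4, 5, 6, 7, 9, 10, 11, 15}.

{2, 4, 5, 6, 7, 9, 10, 11, 15}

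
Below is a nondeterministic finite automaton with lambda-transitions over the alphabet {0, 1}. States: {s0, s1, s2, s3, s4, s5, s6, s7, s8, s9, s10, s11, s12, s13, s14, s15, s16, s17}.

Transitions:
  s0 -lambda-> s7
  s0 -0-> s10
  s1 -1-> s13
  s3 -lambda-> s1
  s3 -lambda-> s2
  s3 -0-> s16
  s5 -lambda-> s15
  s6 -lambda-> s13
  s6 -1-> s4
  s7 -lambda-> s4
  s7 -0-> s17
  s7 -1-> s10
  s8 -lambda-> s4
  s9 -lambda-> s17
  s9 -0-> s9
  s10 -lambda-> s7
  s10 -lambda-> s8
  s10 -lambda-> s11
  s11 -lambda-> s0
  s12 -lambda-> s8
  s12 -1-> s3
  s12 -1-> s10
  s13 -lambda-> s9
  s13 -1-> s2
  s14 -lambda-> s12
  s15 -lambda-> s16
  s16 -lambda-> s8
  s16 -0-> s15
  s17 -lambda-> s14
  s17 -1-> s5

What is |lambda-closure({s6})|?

8

Start with {s6}.
From s6 via lambda: add s13.
From s13 via lambda: add s9.
From s9 via lambda: add s17.
From s17 via lambda: add s14.
From s14 via lambda: add s12.
From s12 via lambda: add s8.
From s8 via lambda: add s4.
lambda-closure = {s4, s6, s8, s9, s12, s13, s14, s17}, which has 8 states.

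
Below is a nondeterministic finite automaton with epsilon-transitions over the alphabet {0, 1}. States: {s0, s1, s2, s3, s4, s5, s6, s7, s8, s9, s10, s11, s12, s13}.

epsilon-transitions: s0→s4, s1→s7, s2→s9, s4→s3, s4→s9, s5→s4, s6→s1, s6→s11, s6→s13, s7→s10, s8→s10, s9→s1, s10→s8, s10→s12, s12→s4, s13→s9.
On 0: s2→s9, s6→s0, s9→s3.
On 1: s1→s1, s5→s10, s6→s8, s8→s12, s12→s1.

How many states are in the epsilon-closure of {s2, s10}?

Start with {s2, s10}.
From s2 via epsilon: add s9.
From s10 via epsilon: add s8, s12.
From s9 via epsilon: add s1.
From s12 via epsilon: add s4.
From s1 via epsilon: add s7.
From s4 via epsilon: add s3.
epsilon-closure = {s1, s2, s3, s4, s7, s8, s9, s10, s12}, which has 9 states.

9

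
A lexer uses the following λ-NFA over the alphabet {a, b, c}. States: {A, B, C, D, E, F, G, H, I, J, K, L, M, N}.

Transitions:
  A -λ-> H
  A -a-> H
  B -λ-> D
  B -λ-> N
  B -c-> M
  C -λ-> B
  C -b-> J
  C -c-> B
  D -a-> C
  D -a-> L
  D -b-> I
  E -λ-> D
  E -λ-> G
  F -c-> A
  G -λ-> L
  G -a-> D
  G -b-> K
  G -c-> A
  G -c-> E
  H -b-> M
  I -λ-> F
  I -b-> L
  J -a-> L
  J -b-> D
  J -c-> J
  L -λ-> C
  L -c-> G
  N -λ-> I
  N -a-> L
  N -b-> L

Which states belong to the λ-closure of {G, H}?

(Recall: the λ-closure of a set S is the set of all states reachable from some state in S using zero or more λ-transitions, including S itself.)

Start with {G, H}.
From G via λ: add L.
From L via λ: add C.
From C via λ: add B.
From B via λ: add D, N.
From N via λ: add I.
From I via λ: add F.
No new states can be added; the closed set is {B, C, D, F, G, H, I, L, N}.

{B, C, D, F, G, H, I, L, N}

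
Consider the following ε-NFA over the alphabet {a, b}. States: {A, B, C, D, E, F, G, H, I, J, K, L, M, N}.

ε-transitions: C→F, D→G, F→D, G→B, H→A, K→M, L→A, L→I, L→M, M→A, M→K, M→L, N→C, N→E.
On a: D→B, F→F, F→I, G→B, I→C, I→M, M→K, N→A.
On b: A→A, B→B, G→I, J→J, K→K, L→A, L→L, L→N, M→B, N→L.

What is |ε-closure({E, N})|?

7

Start with {E, N}.
From N via ε: add C.
From C via ε: add F.
From F via ε: add D.
From D via ε: add G.
From G via ε: add B.
ε-closure = {B, C, D, E, F, G, N}, which has 7 states.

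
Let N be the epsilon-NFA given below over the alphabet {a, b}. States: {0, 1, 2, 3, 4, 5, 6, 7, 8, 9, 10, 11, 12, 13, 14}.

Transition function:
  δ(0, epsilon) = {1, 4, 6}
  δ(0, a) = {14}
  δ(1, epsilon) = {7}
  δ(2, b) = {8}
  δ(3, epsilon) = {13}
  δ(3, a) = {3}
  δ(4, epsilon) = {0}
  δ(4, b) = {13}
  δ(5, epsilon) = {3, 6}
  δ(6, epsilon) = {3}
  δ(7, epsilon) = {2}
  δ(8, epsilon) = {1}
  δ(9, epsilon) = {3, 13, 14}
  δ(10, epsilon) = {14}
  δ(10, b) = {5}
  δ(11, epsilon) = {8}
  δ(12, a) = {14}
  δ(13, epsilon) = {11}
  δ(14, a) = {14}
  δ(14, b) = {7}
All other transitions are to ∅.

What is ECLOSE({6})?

{1, 2, 3, 6, 7, 8, 11, 13}

Start with {6}.
From 6 via epsilon: add 3.
From 3 via epsilon: add 13.
From 13 via epsilon: add 11.
From 11 via epsilon: add 8.
From 8 via epsilon: add 1.
From 1 via epsilon: add 7.
From 7 via epsilon: add 2.
No new states can be added; the closed set is {1, 2, 3, 6, 7, 8, 11, 13}.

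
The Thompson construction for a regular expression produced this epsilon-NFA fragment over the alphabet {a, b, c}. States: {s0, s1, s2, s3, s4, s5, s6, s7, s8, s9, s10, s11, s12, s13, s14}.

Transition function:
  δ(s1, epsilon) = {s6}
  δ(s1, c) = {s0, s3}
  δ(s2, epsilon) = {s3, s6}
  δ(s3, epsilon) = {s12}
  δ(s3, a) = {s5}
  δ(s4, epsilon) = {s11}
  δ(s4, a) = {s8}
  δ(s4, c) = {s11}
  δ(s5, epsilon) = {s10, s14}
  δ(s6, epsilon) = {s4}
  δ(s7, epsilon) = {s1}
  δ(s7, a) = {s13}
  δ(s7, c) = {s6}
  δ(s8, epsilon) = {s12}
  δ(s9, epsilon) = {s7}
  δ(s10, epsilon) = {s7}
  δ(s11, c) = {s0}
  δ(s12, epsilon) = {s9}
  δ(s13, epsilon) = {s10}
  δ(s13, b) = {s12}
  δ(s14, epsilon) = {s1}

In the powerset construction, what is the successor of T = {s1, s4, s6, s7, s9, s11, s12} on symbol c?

{s0, s1, s3, s4, s6, s7, s9, s11, s12}

s1 on c → {s0, s3}.
s4 on c → {s11}.
s7 on c → {s6}.
s11 on c → {s0}.
No c-transition from s6, s9, s12.
Union after reading c: {s0, s3, s6, s11}.
Now take the epsilon-closure:
From s3 via epsilon: add s12.
From s6 via epsilon: add s4.
From s12 via epsilon: add s9.
From s9 via epsilon: add s7.
From s7 via epsilon: add s1.
No new states can be added; the closed set is {s0, s1, s3, s4, s6, s7, s9, s11, s12}.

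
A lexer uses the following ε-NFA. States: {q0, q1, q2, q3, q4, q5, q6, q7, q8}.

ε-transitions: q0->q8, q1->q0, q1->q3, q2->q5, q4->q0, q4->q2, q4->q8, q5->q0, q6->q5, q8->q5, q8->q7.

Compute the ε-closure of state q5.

Start with {q5}.
From q5 via ε: add q0.
From q0 via ε: add q8.
From q8 via ε: add q7.
No new states can be added; the closed set is {q0, q5, q7, q8}.

{q0, q5, q7, q8}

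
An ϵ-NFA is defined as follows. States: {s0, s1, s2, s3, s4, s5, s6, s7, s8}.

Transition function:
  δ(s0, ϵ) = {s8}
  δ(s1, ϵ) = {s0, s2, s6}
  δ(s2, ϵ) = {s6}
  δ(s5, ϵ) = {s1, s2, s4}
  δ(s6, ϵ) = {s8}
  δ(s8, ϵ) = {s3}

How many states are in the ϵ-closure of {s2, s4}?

5

Start with {s2, s4}.
From s2 via ϵ: add s6.
From s6 via ϵ: add s8.
From s8 via ϵ: add s3.
ϵ-closure = {s2, s3, s4, s6, s8}, which has 5 states.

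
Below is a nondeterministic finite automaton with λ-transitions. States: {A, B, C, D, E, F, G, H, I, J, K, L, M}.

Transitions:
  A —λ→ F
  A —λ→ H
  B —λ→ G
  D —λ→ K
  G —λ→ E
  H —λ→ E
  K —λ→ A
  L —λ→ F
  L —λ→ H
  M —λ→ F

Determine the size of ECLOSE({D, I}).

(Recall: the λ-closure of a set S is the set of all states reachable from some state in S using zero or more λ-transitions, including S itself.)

7

Start with {D, I}.
From D via λ: add K.
From K via λ: add A.
From A via λ: add F, H.
From H via λ: add E.
λ-closure = {A, D, E, F, H, I, K}, which has 7 states.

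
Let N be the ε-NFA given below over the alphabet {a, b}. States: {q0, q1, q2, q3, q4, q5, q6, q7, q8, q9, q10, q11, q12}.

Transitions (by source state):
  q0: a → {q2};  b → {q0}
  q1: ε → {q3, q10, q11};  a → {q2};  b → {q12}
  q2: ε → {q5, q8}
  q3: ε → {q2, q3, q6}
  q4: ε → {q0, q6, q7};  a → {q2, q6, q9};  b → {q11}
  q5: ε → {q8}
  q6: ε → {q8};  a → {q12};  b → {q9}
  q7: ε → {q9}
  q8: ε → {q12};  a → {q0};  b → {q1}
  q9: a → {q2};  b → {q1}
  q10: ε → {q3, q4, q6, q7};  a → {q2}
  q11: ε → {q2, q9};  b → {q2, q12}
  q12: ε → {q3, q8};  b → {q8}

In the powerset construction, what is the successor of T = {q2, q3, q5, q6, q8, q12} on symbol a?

q6 on a → {q12}.
q8 on a → {q0}.
No a-transition from q2, q3, q5, q12.
Union after reading a: {q0, q12}.
Now take the ε-closure:
From q12 via ε: add q3, q8.
From q3 via ε: add q2, q6.
From q2 via ε: add q5.
No new states can be added; the closed set is {q0, q2, q3, q5, q6, q8, q12}.

{q0, q2, q3, q5, q6, q8, q12}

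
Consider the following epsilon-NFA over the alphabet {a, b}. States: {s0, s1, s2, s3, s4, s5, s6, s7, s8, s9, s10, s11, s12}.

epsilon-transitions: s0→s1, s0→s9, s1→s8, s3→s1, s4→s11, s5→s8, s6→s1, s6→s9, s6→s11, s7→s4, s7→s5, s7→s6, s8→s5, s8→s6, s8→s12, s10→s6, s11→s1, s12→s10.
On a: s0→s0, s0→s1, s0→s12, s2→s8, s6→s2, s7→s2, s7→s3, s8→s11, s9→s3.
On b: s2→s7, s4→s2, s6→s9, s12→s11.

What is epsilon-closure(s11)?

{s1, s5, s6, s8, s9, s10, s11, s12}

Start with {s11}.
From s11 via epsilon: add s1.
From s1 via epsilon: add s8.
From s8 via epsilon: add s5, s6, s12.
From s6 via epsilon: add s9.
From s12 via epsilon: add s10.
No new states can be added; the closed set is {s1, s5, s6, s8, s9, s10, s11, s12}.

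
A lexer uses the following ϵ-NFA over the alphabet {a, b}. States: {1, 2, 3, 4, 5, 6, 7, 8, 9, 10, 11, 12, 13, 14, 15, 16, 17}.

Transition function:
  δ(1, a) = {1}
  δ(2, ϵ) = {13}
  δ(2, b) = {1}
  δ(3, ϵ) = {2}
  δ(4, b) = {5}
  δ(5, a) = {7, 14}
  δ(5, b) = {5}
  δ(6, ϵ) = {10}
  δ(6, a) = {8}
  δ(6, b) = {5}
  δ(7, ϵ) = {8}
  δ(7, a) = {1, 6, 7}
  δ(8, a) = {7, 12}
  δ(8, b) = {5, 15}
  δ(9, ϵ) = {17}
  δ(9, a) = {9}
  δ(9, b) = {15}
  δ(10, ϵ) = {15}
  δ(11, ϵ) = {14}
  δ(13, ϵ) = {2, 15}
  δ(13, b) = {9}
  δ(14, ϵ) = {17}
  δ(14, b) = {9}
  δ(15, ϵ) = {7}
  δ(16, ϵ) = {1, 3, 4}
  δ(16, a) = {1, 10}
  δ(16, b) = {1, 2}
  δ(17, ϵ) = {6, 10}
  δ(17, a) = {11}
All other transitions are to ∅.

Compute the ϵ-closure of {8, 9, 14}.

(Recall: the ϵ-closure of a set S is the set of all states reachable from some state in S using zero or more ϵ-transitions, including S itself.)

Start with {8, 9, 14}.
From 9 via ϵ: add 17.
From 17 via ϵ: add 6, 10.
From 10 via ϵ: add 15.
From 15 via ϵ: add 7.
No new states can be added; the closed set is {6, 7, 8, 9, 10, 14, 15, 17}.

{6, 7, 8, 9, 10, 14, 15, 17}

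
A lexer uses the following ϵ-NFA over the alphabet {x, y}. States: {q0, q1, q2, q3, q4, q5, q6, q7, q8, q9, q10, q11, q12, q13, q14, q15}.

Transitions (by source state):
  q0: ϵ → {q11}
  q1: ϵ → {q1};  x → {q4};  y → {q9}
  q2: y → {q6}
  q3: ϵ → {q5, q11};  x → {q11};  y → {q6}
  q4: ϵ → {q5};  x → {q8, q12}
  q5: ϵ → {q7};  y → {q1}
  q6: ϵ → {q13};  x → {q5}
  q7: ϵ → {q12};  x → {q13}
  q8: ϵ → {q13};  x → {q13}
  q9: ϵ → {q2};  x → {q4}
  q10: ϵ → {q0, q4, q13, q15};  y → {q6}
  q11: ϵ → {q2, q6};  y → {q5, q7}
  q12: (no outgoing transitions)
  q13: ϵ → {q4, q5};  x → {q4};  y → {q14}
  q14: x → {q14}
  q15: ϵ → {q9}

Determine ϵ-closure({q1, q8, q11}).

{q1, q2, q4, q5, q6, q7, q8, q11, q12, q13}

Start with {q1, q8, q11}.
From q8 via ϵ: add q13.
From q11 via ϵ: add q2, q6.
From q13 via ϵ: add q4, q5.
From q5 via ϵ: add q7.
From q7 via ϵ: add q12.
No new states can be added; the closed set is {q1, q2, q4, q5, q6, q7, q8, q11, q12, q13}.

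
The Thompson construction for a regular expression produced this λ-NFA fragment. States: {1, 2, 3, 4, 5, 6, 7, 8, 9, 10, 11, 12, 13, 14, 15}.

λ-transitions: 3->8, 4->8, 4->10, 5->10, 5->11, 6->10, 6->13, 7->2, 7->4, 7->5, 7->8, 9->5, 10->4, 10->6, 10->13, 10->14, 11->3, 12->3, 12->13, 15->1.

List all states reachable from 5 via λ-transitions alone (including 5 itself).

{3, 4, 5, 6, 8, 10, 11, 13, 14}

Start with {5}.
From 5 via λ: add 10, 11.
From 10 via λ: add 4, 6, 13, 14.
From 11 via λ: add 3.
From 3 via λ: add 8.
No new states can be added; the closed set is {3, 4, 5, 6, 8, 10, 11, 13, 14}.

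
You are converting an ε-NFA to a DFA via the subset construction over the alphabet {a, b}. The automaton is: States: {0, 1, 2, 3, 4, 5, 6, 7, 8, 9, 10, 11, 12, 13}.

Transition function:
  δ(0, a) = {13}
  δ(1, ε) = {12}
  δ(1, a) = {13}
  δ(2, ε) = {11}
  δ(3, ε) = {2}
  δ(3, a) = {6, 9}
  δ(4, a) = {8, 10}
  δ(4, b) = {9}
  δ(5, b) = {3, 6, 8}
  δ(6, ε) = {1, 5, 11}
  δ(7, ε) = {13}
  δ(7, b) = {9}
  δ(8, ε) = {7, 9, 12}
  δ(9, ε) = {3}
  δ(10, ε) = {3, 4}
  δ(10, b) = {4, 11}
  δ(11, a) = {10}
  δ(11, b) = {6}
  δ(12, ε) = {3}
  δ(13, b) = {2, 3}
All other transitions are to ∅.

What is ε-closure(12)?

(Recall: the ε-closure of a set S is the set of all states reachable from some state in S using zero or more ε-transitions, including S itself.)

Start with {12}.
From 12 via ε: add 3.
From 3 via ε: add 2.
From 2 via ε: add 11.
No new states can be added; the closed set is {2, 3, 11, 12}.

{2, 3, 11, 12}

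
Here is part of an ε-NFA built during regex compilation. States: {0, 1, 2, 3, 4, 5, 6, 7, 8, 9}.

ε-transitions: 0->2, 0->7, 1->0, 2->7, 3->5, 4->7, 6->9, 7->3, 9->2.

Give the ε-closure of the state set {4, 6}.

{2, 3, 4, 5, 6, 7, 9}

Start with {4, 6}.
From 4 via ε: add 7.
From 6 via ε: add 9.
From 7 via ε: add 3.
From 9 via ε: add 2.
From 3 via ε: add 5.
No new states can be added; the closed set is {2, 3, 4, 5, 6, 7, 9}.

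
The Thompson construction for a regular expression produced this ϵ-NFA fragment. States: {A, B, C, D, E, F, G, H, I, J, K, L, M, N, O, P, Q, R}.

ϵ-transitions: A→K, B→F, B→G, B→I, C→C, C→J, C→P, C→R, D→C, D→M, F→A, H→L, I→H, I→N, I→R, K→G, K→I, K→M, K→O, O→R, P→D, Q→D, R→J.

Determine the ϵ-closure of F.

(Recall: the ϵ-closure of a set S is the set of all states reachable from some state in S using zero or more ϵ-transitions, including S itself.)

Start with {F}.
From F via ϵ: add A.
From A via ϵ: add K.
From K via ϵ: add G, I, M, O.
From I via ϵ: add H, N, R.
From H via ϵ: add L.
From R via ϵ: add J.
No new states can be added; the closed set is {A, F, G, H, I, J, K, L, M, N, O, R}.

{A, F, G, H, I, J, K, L, M, N, O, R}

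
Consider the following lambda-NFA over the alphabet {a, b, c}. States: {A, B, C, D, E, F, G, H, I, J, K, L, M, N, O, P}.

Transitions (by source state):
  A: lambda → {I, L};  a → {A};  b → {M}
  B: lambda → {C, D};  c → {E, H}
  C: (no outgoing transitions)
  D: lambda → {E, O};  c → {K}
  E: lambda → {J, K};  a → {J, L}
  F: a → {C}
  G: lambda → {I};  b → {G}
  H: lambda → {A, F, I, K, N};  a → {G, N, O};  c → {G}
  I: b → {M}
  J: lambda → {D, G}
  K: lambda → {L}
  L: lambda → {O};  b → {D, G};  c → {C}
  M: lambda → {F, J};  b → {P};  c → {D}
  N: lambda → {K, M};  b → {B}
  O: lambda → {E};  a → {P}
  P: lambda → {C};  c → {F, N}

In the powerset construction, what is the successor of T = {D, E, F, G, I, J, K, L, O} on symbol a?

E on a → {J, L}.
F on a → {C}.
O on a → {P}.
No a-transition from D, G, I, J, K, L.
Union after reading a: {C, J, L, P}.
Now take the lambda-closure:
From J via lambda: add D, G.
From L via lambda: add O.
From D via lambda: add E.
From G via lambda: add I.
From E via lambda: add K.
No new states can be added; the closed set is {C, D, E, G, I, J, K, L, O, P}.

{C, D, E, G, I, J, K, L, O, P}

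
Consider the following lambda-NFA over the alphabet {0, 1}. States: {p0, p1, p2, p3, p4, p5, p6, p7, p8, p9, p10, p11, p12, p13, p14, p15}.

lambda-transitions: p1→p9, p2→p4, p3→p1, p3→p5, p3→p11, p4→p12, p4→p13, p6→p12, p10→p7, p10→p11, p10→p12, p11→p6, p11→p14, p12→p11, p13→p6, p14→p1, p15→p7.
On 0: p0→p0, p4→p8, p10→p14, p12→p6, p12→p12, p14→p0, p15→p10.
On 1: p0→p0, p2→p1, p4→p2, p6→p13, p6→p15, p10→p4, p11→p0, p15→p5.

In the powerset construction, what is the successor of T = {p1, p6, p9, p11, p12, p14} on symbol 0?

p12 on 0 → {p6, p12}.
p14 on 0 → {p0}.
No 0-transition from p1, p6, p9, p11.
Union after reading 0: {p0, p6, p12}.
Now take the lambda-closure:
From p12 via lambda: add p11.
From p11 via lambda: add p14.
From p14 via lambda: add p1.
From p1 via lambda: add p9.
No new states can be added; the closed set is {p0, p1, p6, p9, p11, p12, p14}.

{p0, p1, p6, p9, p11, p12, p14}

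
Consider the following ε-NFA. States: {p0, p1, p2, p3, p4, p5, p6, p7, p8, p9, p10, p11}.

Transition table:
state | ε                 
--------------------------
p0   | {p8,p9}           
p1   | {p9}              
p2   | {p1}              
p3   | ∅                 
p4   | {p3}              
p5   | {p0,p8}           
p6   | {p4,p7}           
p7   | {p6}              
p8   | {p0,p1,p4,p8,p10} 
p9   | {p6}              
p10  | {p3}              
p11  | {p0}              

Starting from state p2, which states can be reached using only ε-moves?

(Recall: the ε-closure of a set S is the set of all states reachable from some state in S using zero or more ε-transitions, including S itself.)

{p1, p2, p3, p4, p6, p7, p9}

Start with {p2}.
From p2 via ε: add p1.
From p1 via ε: add p9.
From p9 via ε: add p6.
From p6 via ε: add p4, p7.
From p4 via ε: add p3.
No new states can be added; the closed set is {p1, p2, p3, p4, p6, p7, p9}.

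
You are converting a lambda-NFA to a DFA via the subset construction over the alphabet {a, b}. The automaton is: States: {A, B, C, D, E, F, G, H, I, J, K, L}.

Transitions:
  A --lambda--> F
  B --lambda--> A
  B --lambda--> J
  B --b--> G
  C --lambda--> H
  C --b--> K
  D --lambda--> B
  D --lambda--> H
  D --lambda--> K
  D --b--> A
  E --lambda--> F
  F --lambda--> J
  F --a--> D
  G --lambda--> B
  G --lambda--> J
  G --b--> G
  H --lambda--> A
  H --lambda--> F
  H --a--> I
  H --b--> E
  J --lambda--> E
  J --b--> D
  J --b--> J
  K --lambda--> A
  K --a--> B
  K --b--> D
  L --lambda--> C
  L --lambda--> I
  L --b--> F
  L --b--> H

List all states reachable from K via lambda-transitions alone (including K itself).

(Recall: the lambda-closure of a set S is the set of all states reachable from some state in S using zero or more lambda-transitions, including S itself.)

{A, E, F, J, K}

Start with {K}.
From K via lambda: add A.
From A via lambda: add F.
From F via lambda: add J.
From J via lambda: add E.
No new states can be added; the closed set is {A, E, F, J, K}.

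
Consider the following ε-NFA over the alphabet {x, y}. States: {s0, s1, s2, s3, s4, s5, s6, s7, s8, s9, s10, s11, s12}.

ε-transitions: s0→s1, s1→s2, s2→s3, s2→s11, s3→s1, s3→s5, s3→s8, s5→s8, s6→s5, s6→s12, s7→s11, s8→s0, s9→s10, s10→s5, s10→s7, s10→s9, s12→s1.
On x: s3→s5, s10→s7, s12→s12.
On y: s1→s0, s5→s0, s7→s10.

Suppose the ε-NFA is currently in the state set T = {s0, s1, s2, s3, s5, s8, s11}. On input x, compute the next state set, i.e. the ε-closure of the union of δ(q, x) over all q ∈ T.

s3 on x → {s5}.
No x-transition from s0, s1, s2, s5, s8, s11.
Union after reading x: {s5}.
Now take the ε-closure:
From s5 via ε: add s8.
From s8 via ε: add s0.
From s0 via ε: add s1.
From s1 via ε: add s2.
From s2 via ε: add s3, s11.
No new states can be added; the closed set is {s0, s1, s2, s3, s5, s8, s11}.

{s0, s1, s2, s3, s5, s8, s11}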